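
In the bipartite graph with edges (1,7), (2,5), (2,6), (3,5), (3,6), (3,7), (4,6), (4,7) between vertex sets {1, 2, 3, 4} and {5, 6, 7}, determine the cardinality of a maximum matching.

Step 1: List the neighbors of each left vertex:
  1: 7
  2: 5, 6
  3: 5, 6, 7
  4: 6, 7

Step 2: Greedily match left vertices, then look for augmenting paths:
  Match 1 -- 7
  Match 2 -- 5
  Match 3 -- 6
  No augmenting path remains.

Step 3: Verify this is maximum:
  Matching size 3 = min(|L|, |R|) = min(4, 3), which is an upper bound, so this matching is maximum.

Maximum matching: {(1,7), (2,5), (3,6)}
Size: 3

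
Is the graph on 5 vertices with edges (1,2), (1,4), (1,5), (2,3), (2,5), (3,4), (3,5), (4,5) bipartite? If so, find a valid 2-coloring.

Step 1: Attempt 2-coloring using BFS:
  Start at vertex 1, assign color 0
  Color vertex 2 with color 1 (neighbor of 1)
  Color vertex 4 with color 1 (neighbor of 1)
  Color vertex 5 with color 1 (neighbor of 1)
  Color vertex 3 with color 0 (neighbor of 2)

Step 2: Conflict found! Vertices 2 and 5 are adjacent but have the same color.
This means the graph contains an odd cycle.

The graph is NOT bipartite.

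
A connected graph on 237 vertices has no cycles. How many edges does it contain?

A tree on n vertices always has exactly n - 1 edges.
For n = 237: edges = 237 - 1 = 236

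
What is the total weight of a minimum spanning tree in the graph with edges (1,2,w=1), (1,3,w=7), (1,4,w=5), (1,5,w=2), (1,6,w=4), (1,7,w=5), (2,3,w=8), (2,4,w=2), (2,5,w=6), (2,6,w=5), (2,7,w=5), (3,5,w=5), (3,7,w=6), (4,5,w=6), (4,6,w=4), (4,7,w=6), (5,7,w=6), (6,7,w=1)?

Apply Kruskal's algorithm (sort edges by weight, add if no cycle):

Sorted edges by weight:
  (1,2) w=1
  (6,7) w=1
  (1,5) w=2
  (2,4) w=2
  (1,6) w=4
  (4,6) w=4
  (1,4) w=5
  (1,7) w=5
  (2,6) w=5
  (2,7) w=5
  (3,5) w=5
  (2,5) w=6
  (3,7) w=6
  (4,5) w=6
  (4,7) w=6
  (5,7) w=6
  (1,3) w=7
  (2,3) w=8

Add edge (1,2) w=1 -- no cycle. Running total: 1
Add edge (6,7) w=1 -- no cycle. Running total: 2
Add edge (1,5) w=2 -- no cycle. Running total: 4
Add edge (2,4) w=2 -- no cycle. Running total: 6
Add edge (1,6) w=4 -- no cycle. Running total: 10
Skip edge (4,6) w=4 -- would create cycle
Skip edge (1,4) w=5 -- would create cycle
Skip edge (1,7) w=5 -- would create cycle
Skip edge (2,6) w=5 -- would create cycle
Skip edge (2,7) w=5 -- would create cycle
Add edge (3,5) w=5 -- no cycle. Running total: 15

MST edges: (1,2,w=1), (6,7,w=1), (1,5,w=2), (2,4,w=2), (1,6,w=4), (3,5,w=5)
Total MST weight: 1 + 1 + 2 + 2 + 4 + 5 = 15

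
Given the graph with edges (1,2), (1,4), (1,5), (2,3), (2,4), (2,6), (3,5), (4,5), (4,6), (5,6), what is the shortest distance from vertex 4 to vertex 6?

Step 1: Build adjacency list:
  1: 2, 4, 5
  2: 1, 3, 4, 6
  3: 2, 5
  4: 1, 2, 5, 6
  5: 1, 3, 4, 6
  6: 2, 4, 5

Step 2: BFS from vertex 4 to find shortest path to 6:
  vertex 1 reached at distance 1
  vertex 2 reached at distance 1
  vertex 5 reached at distance 1
  vertex 6 reached at distance 1

Step 3: Shortest path: 4 -> 6
Path length: 1 edge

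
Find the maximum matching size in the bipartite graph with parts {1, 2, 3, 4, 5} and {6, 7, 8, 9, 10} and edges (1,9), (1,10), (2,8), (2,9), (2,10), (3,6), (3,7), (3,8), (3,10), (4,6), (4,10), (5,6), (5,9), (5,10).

Step 1: List the neighbors of each left vertex:
  1: 9, 10
  2: 8, 9, 10
  3: 6, 7, 8, 10
  4: 6, 10
  5: 6, 9, 10

Step 2: Greedily match left vertices, then look for augmenting paths:
  Match 1 -- 9
  Match 2 -- 8
  Match 3 -- 7
  Match 4 -- 10
  Match 5 -- 6
  No augmenting path remains.

Step 3: Verify this is maximum:
  Matching size 5 = min(|L|, |R|) = min(5, 5), which is an upper bound, so this matching is maximum.

Maximum matching: {(1,9), (2,8), (3,7), (4,10), (5,6)}
Size: 5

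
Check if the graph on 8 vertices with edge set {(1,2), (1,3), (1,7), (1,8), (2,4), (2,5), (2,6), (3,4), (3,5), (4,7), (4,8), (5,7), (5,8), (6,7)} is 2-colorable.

Step 1: Attempt 2-coloring using BFS:
  Start at vertex 1, assign color 0
  Color vertex 2 with color 1 (neighbor of 1)
  Color vertex 3 with color 1 (neighbor of 1)
  Color vertex 7 with color 1 (neighbor of 1)
  Color vertex 8 with color 1 (neighbor of 1)
  Color vertex 4 with color 0 (neighbor of 2)
  Color vertex 5 with color 0 (neighbor of 2)
  Color vertex 6 with color 0 (neighbor of 2)

Step 2: 2-coloring succeeded. No conflicts found.
  Set A (color 0): {1, 4, 5, 6}
  Set B (color 1): {2, 3, 7, 8}

The graph is bipartite with partition {1, 4, 5, 6}, {2, 3, 7, 8}.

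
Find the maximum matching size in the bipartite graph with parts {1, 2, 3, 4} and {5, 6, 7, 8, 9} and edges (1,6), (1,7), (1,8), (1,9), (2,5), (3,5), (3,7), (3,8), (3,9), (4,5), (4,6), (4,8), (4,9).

Step 1: List the neighbors of each left vertex:
  1: 6, 7, 8, 9
  2: 5
  3: 5, 7, 8, 9
  4: 5, 6, 8, 9

Step 2: Greedily match left vertices, then look for augmenting paths:
  Match 1 -- 6
  Match 2 -- 5
  Match 3 -- 7
  Match 4 -- 8
  No augmenting path remains.

Step 3: Verify this is maximum:
  Matching size 4 = min(|L|, |R|) = min(4, 5), which is an upper bound, so this matching is maximum.

Maximum matching: {(1,6), (2,5), (3,7), (4,8)}
Size: 4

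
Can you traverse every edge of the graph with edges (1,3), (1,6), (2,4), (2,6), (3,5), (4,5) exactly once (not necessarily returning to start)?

Step 1: Find the degree of each vertex:
  deg(1) = 2
  deg(2) = 2
  deg(3) = 2
  deg(4) = 2
  deg(5) = 2
  deg(6) = 2

Step 2: Count vertices with odd degree:
  All vertices have even degree (0 odd-degree vertices)

Step 3: Apply Euler's theorem:
  - Eulerian circuit exists iff graph is connected and all vertices have even degree
  - Eulerian path exists iff graph is connected and has 0 or 2 odd-degree vertices

Graph is connected with 0 odd-degree vertices.
Both Eulerian circuit and Eulerian path exist.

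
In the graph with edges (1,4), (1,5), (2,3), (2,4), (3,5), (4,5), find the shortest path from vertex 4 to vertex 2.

Step 1: Build adjacency list:
  1: 4, 5
  2: 3, 4
  3: 2, 5
  4: 1, 2, 5
  5: 1, 3, 4

Step 2: BFS from vertex 4 to find shortest path to 2:
  vertex 1 reached at distance 1
  vertex 2 reached at distance 1

Step 3: Shortest path: 4 -> 2
Path length: 1 edge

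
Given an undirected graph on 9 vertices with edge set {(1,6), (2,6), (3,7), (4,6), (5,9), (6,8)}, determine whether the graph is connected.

Step 1: Build adjacency list from edges:
  1: 6
  2: 6
  3: 7
  4: 6
  5: 9
  6: 1, 2, 4, 8
  7: 3
  8: 6
  9: 5

Step 2: Run BFS/DFS from vertex 1:
  Visited: {1, 6, 2, 4, 8}
  Reached 5 of 9 vertices

Step 3: Only 5 of 9 vertices reached. Graph is disconnected.
Connected components: {1, 2, 4, 6, 8}, {3, 7}, {5, 9}
Answer: No, the graph is not connected (3 components).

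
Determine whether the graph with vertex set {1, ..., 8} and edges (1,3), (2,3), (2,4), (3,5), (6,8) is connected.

Step 1: Build adjacency list from edges:
  1: 3
  2: 3, 4
  3: 1, 2, 5
  4: 2
  5: 3
  6: 8
  7: (none)
  8: 6

Step 2: Run BFS/DFS from vertex 1:
  Visited: {1, 3, 2, 5, 4}
  Reached 5 of 8 vertices

Step 3: Only 5 of 8 vertices reached. Graph is disconnected.
Connected components: {1, 2, 3, 4, 5}, {6, 8}, {7}
Answer: No, the graph is not connected (3 components).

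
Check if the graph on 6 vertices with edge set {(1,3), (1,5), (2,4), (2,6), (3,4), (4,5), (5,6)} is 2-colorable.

Step 1: Attempt 2-coloring using BFS:
  Start at vertex 1, assign color 0
  Color vertex 3 with color 1 (neighbor of 1)
  Color vertex 5 with color 1 (neighbor of 1)
  Color vertex 4 with color 0 (neighbor of 3)
  Color vertex 6 with color 0 (neighbor of 5)
  Color vertex 2 with color 1 (neighbor of 4)

Step 2: 2-coloring succeeded. No conflicts found.
  Set A (color 0): {1, 4, 6}
  Set B (color 1): {2, 3, 5}

The graph is bipartite with partition {1, 4, 6}, {2, 3, 5}.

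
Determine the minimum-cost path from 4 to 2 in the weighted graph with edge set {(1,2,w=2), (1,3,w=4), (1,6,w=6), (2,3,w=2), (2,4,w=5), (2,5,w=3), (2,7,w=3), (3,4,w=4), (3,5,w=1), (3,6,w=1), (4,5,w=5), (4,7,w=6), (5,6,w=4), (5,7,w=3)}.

Step 1: Build adjacency list with weights:
  1: 2(w=2), 3(w=4), 6(w=6)
  2: 1(w=2), 3(w=2), 4(w=5), 5(w=3), 7(w=3)
  3: 1(w=4), 2(w=2), 4(w=4), 5(w=1), 6(w=1)
  4: 2(w=5), 3(w=4), 5(w=5), 7(w=6)
  5: 2(w=3), 3(w=1), 4(w=5), 6(w=4), 7(w=3)
  6: 1(w=6), 3(w=1), 5(w=4)
  7: 2(w=3), 4(w=6), 5(w=3)

Step 2: Apply Dijkstra's algorithm from vertex 4:
  Visit vertex 4 (distance=0)
    Update dist[2] = 5
    Update dist[3] = 4
    Update dist[5] = 5
    Update dist[7] = 6
  Visit vertex 3 (distance=4)
    Update dist[1] = 8
    Update dist[6] = 5
  Visit vertex 2 (distance=5)
    Update dist[1] = 7

Step 3: Shortest path: 4 -> 2
Total weight: 5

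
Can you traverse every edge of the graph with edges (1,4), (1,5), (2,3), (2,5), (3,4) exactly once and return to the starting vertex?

Step 1: Find the degree of each vertex:
  deg(1) = 2
  deg(2) = 2
  deg(3) = 2
  deg(4) = 2
  deg(5) = 2

Step 2: Count vertices with odd degree:
  All vertices have even degree (0 odd-degree vertices)

Step 3: Apply Euler's theorem:
  - Eulerian circuit exists iff graph is connected and all vertices have even degree
  - Eulerian path exists iff graph is connected and has 0 or 2 odd-degree vertices

Graph is connected with 0 odd-degree vertices.
Both Eulerian circuit and Eulerian path exist.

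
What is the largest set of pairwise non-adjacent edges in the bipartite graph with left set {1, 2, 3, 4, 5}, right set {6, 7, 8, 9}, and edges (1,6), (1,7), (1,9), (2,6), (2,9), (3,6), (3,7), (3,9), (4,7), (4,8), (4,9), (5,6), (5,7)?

Step 1: List the neighbors of each left vertex:
  1: 6, 7, 9
  2: 6, 9
  3: 6, 7, 9
  4: 7, 8, 9
  5: 6, 7

Step 2: Greedily match left vertices, then look for augmenting paths:
  Match 1 -- 6
  Match 2 -- 9
  Match 3 -- 7
  Match 4 -- 8
  No augmenting path remains.

Step 3: Verify this is maximum:
  Matching size 4 = min(|L|, |R|) = min(5, 4), which is an upper bound, so this matching is maximum.

Maximum matching: {(1,6), (2,9), (3,7), (4,8)}
Size: 4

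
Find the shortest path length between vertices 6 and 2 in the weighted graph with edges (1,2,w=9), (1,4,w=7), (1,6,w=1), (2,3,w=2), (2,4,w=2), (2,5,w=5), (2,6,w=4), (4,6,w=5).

Step 1: Build adjacency list with weights:
  1: 2(w=9), 4(w=7), 6(w=1)
  2: 1(w=9), 3(w=2), 4(w=2), 5(w=5), 6(w=4)
  3: 2(w=2)
  4: 1(w=7), 2(w=2), 6(w=5)
  5: 2(w=5)
  6: 1(w=1), 2(w=4), 4(w=5)

Step 2: Apply Dijkstra's algorithm from vertex 6:
  Visit vertex 6 (distance=0)
    Update dist[1] = 1
    Update dist[2] = 4
    Update dist[4] = 5
  Visit vertex 1 (distance=1)
  Visit vertex 2 (distance=4)
    Update dist[3] = 6
    Update dist[5] = 9

Step 3: Shortest path: 6 -> 2
Total weight: 4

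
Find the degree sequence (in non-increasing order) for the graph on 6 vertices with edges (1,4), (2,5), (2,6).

Step 1: Count edges incident to each vertex:
  deg(1) = 1 (neighbors: 4)
  deg(2) = 2 (neighbors: 5, 6)
  deg(3) = 0 (neighbors: none)
  deg(4) = 1 (neighbors: 1)
  deg(5) = 1 (neighbors: 2)
  deg(6) = 1 (neighbors: 2)

Step 2: Sort degrees in non-increasing order:
  Degrees: [1, 2, 0, 1, 1, 1] -> sorted: [2, 1, 1, 1, 1, 0]

Degree sequence: [2, 1, 1, 1, 1, 0]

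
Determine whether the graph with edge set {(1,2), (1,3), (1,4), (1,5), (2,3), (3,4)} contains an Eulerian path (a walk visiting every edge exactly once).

Step 1: Find the degree of each vertex:
  deg(1) = 4
  deg(2) = 2
  deg(3) = 3
  deg(4) = 2
  deg(5) = 1

Step 2: Count vertices with odd degree:
  Odd-degree vertices: 3, 5 (2 total)

Step 3: Apply Euler's theorem:
  - Eulerian circuit exists iff graph is connected and all vertices have even degree
  - Eulerian path exists iff graph is connected and has 0 or 2 odd-degree vertices

Graph is connected with exactly 2 odd-degree vertices (3, 5).
Eulerian path exists (starting and ending at the odd-degree vertices), but no Eulerian circuit.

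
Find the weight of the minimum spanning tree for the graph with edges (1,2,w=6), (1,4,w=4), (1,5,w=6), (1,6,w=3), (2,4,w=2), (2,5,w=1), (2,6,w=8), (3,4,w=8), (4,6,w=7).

Apply Kruskal's algorithm (sort edges by weight, add if no cycle):

Sorted edges by weight:
  (2,5) w=1
  (2,4) w=2
  (1,6) w=3
  (1,4) w=4
  (1,2) w=6
  (1,5) w=6
  (4,6) w=7
  (2,6) w=8
  (3,4) w=8

Add edge (2,5) w=1 -- no cycle. Running total: 1
Add edge (2,4) w=2 -- no cycle. Running total: 3
Add edge (1,6) w=3 -- no cycle. Running total: 6
Add edge (1,4) w=4 -- no cycle. Running total: 10
Skip edge (1,2) w=6 -- would create cycle
Skip edge (1,5) w=6 -- would create cycle
Skip edge (4,6) w=7 -- would create cycle
Skip edge (2,6) w=8 -- would create cycle
Add edge (3,4) w=8 -- no cycle. Running total: 18

MST edges: (2,5,w=1), (2,4,w=2), (1,6,w=3), (1,4,w=4), (3,4,w=8)
Total MST weight: 1 + 2 + 3 + 4 + 8 = 18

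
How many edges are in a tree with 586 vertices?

A tree on n vertices always has exactly n - 1 edges.
For n = 586: edges = 586 - 1 = 585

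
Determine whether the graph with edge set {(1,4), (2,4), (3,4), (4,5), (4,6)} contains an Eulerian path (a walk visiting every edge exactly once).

Step 1: Find the degree of each vertex:
  deg(1) = 1
  deg(2) = 1
  deg(3) = 1
  deg(4) = 5
  deg(5) = 1
  deg(6) = 1

Step 2: Count vertices with odd degree:
  Odd-degree vertices: 1, 2, 3, 4, 5, 6 (6 total)

Step 3: Apply Euler's theorem:
  - Eulerian circuit exists iff graph is connected and all vertices have even degree
  - Eulerian path exists iff graph is connected and has 0 or 2 odd-degree vertices

Graph has 6 odd-degree vertices (need 0 or 2).
Neither Eulerian path nor Eulerian circuit exists.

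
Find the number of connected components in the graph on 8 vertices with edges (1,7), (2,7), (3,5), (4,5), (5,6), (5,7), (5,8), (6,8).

Step 1: Build adjacency list from edges:
  1: 7
  2: 7
  3: 5
  4: 5
  5: 3, 4, 6, 7, 8
  6: 5, 8
  7: 1, 2, 5
  8: 5, 6

Step 2: Run BFS/DFS from vertex 1:
  Visited: {1, 7, 2, 5, 3, 4, 6, 8}
  Reached 8 of 8 vertices

Step 3: All 8 vertices reached from vertex 1, so the graph is connected.
Number of connected components: 1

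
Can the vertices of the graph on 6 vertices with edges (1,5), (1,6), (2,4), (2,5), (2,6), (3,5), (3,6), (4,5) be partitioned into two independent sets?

Step 1: Attempt 2-coloring using BFS:
  Start at vertex 1, assign color 0
  Color vertex 5 with color 1 (neighbor of 1)
  Color vertex 6 with color 1 (neighbor of 1)
  Color vertex 2 with color 0 (neighbor of 5)
  Color vertex 3 with color 0 (neighbor of 5)
  Color vertex 4 with color 0 (neighbor of 5)

Step 2: Conflict found! Vertices 2 and 4 are adjacent but have the same color.
This means the graph contains an odd cycle.

The graph is NOT bipartite.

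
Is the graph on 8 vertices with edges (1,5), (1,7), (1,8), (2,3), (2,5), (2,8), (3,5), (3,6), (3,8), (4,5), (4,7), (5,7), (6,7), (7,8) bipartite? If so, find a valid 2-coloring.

Step 1: Attempt 2-coloring using BFS:
  Start at vertex 1, assign color 0
  Color vertex 5 with color 1 (neighbor of 1)
  Color vertex 7 with color 1 (neighbor of 1)
  Color vertex 8 with color 1 (neighbor of 1)
  Color vertex 2 with color 0 (neighbor of 5)
  Color vertex 3 with color 0 (neighbor of 5)
  Color vertex 4 with color 0 (neighbor of 5)

Step 2: Conflict found! Vertices 5 and 7 are adjacent but have the same color.
This means the graph contains an odd cycle.

The graph is NOT bipartite.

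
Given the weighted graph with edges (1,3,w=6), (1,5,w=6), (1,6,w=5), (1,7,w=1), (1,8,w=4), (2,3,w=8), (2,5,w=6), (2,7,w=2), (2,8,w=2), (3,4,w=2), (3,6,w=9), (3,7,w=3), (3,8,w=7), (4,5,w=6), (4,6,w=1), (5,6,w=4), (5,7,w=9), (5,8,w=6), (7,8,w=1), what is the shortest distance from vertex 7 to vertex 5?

Step 1: Build adjacency list with weights:
  1: 3(w=6), 5(w=6), 6(w=5), 7(w=1), 8(w=4)
  2: 3(w=8), 5(w=6), 7(w=2), 8(w=2)
  3: 1(w=6), 2(w=8), 4(w=2), 6(w=9), 7(w=3), 8(w=7)
  4: 3(w=2), 5(w=6), 6(w=1)
  5: 1(w=6), 2(w=6), 4(w=6), 6(w=4), 7(w=9), 8(w=6)
  6: 1(w=5), 3(w=9), 4(w=1), 5(w=4)
  7: 1(w=1), 2(w=2), 3(w=3), 5(w=9), 8(w=1)
  8: 1(w=4), 2(w=2), 3(w=7), 5(w=6), 7(w=1)

Step 2: Apply Dijkstra's algorithm from vertex 7:
  Visit vertex 7 (distance=0)
    Update dist[1] = 1
    Update dist[2] = 2
    Update dist[3] = 3
    Update dist[5] = 9
    Update dist[8] = 1
  Visit vertex 1 (distance=1)
    Update dist[5] = 7
    Update dist[6] = 6
  Visit vertex 8 (distance=1)
  Visit vertex 2 (distance=2)
  Visit vertex 3 (distance=3)
    Update dist[4] = 5
  Visit vertex 4 (distance=5)
  Visit vertex 6 (distance=6)
  Visit vertex 5 (distance=7)

Step 3: Shortest path: 7 -> 1 -> 5
Total weight: 1 + 6 = 7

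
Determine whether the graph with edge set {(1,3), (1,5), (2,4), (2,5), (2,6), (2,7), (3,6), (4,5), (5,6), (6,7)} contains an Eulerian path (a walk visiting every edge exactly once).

Step 1: Find the degree of each vertex:
  deg(1) = 2
  deg(2) = 4
  deg(3) = 2
  deg(4) = 2
  deg(5) = 4
  deg(6) = 4
  deg(7) = 2

Step 2: Count vertices with odd degree:
  All vertices have even degree (0 odd-degree vertices)

Step 3: Apply Euler's theorem:
  - Eulerian circuit exists iff graph is connected and all vertices have even degree
  - Eulerian path exists iff graph is connected and has 0 or 2 odd-degree vertices

Graph is connected with 0 odd-degree vertices.
Both Eulerian circuit and Eulerian path exist.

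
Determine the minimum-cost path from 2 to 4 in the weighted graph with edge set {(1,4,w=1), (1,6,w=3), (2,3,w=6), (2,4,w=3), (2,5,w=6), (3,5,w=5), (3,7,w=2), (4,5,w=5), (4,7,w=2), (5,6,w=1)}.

Step 1: Build adjacency list with weights:
  1: 4(w=1), 6(w=3)
  2: 3(w=6), 4(w=3), 5(w=6)
  3: 2(w=6), 5(w=5), 7(w=2)
  4: 1(w=1), 2(w=3), 5(w=5), 7(w=2)
  5: 2(w=6), 3(w=5), 4(w=5), 6(w=1)
  6: 1(w=3), 5(w=1)
  7: 3(w=2), 4(w=2)

Step 2: Apply Dijkstra's algorithm from vertex 2:
  Visit vertex 2 (distance=0)
    Update dist[3] = 6
    Update dist[4] = 3
    Update dist[5] = 6
  Visit vertex 4 (distance=3)
    Update dist[1] = 4
    Update dist[7] = 5

Step 3: Shortest path: 2 -> 4
Total weight: 3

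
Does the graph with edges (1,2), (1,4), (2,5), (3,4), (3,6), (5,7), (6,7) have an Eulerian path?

Step 1: Find the degree of each vertex:
  deg(1) = 2
  deg(2) = 2
  deg(3) = 2
  deg(4) = 2
  deg(5) = 2
  deg(6) = 2
  deg(7) = 2

Step 2: Count vertices with odd degree:
  All vertices have even degree (0 odd-degree vertices)

Step 3: Apply Euler's theorem:
  - Eulerian circuit exists iff graph is connected and all vertices have even degree
  - Eulerian path exists iff graph is connected and has 0 or 2 odd-degree vertices

Graph is connected with 0 odd-degree vertices.
Both Eulerian circuit and Eulerian path exist.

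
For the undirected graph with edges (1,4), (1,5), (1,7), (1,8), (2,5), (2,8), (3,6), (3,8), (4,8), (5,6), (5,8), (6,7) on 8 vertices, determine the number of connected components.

Step 1: Build adjacency list from edges:
  1: 4, 5, 7, 8
  2: 5, 8
  3: 6, 8
  4: 1, 8
  5: 1, 2, 6, 8
  6: 3, 5, 7
  7: 1, 6
  8: 1, 2, 3, 4, 5

Step 2: Run BFS/DFS from vertex 1:
  Visited: {1, 4, 5, 7, 8, 2, 6, 3}
  Reached 8 of 8 vertices

Step 3: All 8 vertices reached from vertex 1, so the graph is connected.
Number of connected components: 1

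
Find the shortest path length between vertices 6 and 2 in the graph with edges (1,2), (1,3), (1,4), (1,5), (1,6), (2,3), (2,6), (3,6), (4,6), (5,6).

Step 1: Build adjacency list:
  1: 2, 3, 4, 5, 6
  2: 1, 3, 6
  3: 1, 2, 6
  4: 1, 6
  5: 1, 6
  6: 1, 2, 3, 4, 5

Step 2: BFS from vertex 6 to find shortest path to 2:
  vertex 1 reached at distance 1
  vertex 2 reached at distance 1

Step 3: Shortest path: 6 -> 2
Path length: 1 edge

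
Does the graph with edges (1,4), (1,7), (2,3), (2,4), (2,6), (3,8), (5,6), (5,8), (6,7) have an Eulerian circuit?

Step 1: Find the degree of each vertex:
  deg(1) = 2
  deg(2) = 3
  deg(3) = 2
  deg(4) = 2
  deg(5) = 2
  deg(6) = 3
  deg(7) = 2
  deg(8) = 2

Step 2: Count vertices with odd degree:
  Odd-degree vertices: 2, 6 (2 total)

Step 3: Apply Euler's theorem:
  - Eulerian circuit exists iff graph is connected and all vertices have even degree
  - Eulerian path exists iff graph is connected and has 0 or 2 odd-degree vertices

Graph is connected with exactly 2 odd-degree vertices (2, 6).
Eulerian path exists (starting and ending at the odd-degree vertices), but no Eulerian circuit.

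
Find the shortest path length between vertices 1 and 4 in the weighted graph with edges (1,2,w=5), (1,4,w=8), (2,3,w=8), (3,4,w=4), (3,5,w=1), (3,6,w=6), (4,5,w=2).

Step 1: Build adjacency list with weights:
  1: 2(w=5), 4(w=8)
  2: 1(w=5), 3(w=8)
  3: 2(w=8), 4(w=4), 5(w=1), 6(w=6)
  4: 1(w=8), 3(w=4), 5(w=2)
  5: 3(w=1), 4(w=2)
  6: 3(w=6)

Step 2: Apply Dijkstra's algorithm from vertex 1:
  Visit vertex 1 (distance=0)
    Update dist[2] = 5
    Update dist[4] = 8
  Visit vertex 2 (distance=5)
    Update dist[3] = 13
  Visit vertex 4 (distance=8)
    Update dist[3] = 12
    Update dist[5] = 10

Step 3: Shortest path: 1 -> 4
Total weight: 8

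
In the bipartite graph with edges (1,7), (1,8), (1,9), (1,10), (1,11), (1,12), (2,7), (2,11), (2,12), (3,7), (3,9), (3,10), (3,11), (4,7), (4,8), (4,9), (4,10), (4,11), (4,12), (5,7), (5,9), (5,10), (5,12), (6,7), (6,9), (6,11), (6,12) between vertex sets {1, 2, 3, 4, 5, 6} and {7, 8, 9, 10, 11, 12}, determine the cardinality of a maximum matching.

Step 1: List the neighbors of each left vertex:
  1: 7, 8, 9, 10, 11, 12
  2: 7, 11, 12
  3: 7, 9, 10, 11
  4: 7, 8, 9, 10, 11, 12
  5: 7, 9, 10, 12
  6: 7, 9, 11, 12

Step 2: Greedily match left vertices, then look for augmenting paths:
  Match 1 -- 7
  Match 2 -- 11
  Match 3 -- 9
  Match 4 -- 8
  Match 5 -- 10
  Match 6 -- 12
  No augmenting path remains.

Step 3: Verify this is maximum:
  Matching size 6 = min(|L|, |R|) = min(6, 6), which is an upper bound, so this matching is maximum.

Maximum matching: {(1,7), (2,11), (3,9), (4,8), (5,10), (6,12)}
Size: 6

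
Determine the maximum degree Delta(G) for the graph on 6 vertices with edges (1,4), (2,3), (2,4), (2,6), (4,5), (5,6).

Step 1: Count edges incident to each vertex:
  deg(1) = 1 (neighbors: 4)
  deg(2) = 3 (neighbors: 3, 4, 6)
  deg(3) = 1 (neighbors: 2)
  deg(4) = 3 (neighbors: 1, 2, 5)
  deg(5) = 2 (neighbors: 4, 6)
  deg(6) = 2 (neighbors: 2, 5)

Step 2: Find maximum:
  max(1, 3, 1, 3, 2, 2) = 3 (vertex 2)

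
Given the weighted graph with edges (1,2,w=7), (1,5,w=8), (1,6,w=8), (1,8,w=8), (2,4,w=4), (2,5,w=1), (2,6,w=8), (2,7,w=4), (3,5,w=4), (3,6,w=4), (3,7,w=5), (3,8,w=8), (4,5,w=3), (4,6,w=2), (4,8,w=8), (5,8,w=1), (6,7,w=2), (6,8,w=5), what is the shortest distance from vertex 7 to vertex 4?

Step 1: Build adjacency list with weights:
  1: 2(w=7), 5(w=8), 6(w=8), 8(w=8)
  2: 1(w=7), 4(w=4), 5(w=1), 6(w=8), 7(w=4)
  3: 5(w=4), 6(w=4), 7(w=5), 8(w=8)
  4: 2(w=4), 5(w=3), 6(w=2), 8(w=8)
  5: 1(w=8), 2(w=1), 3(w=4), 4(w=3), 8(w=1)
  6: 1(w=8), 2(w=8), 3(w=4), 4(w=2), 7(w=2), 8(w=5)
  7: 2(w=4), 3(w=5), 6(w=2)
  8: 1(w=8), 3(w=8), 4(w=8), 5(w=1), 6(w=5)

Step 2: Apply Dijkstra's algorithm from vertex 7:
  Visit vertex 7 (distance=0)
    Update dist[2] = 4
    Update dist[3] = 5
    Update dist[6] = 2
  Visit vertex 6 (distance=2)
    Update dist[1] = 10
    Update dist[4] = 4
    Update dist[8] = 7
  Visit vertex 2 (distance=4)
    Update dist[5] = 5
  Visit vertex 4 (distance=4)

Step 3: Shortest path: 7 -> 6 -> 4
Total weight: 2 + 2 = 4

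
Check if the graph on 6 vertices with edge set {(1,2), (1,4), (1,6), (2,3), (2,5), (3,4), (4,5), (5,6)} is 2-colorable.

Step 1: Attempt 2-coloring using BFS:
  Start at vertex 1, assign color 0
  Color vertex 2 with color 1 (neighbor of 1)
  Color vertex 4 with color 1 (neighbor of 1)
  Color vertex 6 with color 1 (neighbor of 1)
  Color vertex 3 with color 0 (neighbor of 2)
  Color vertex 5 with color 0 (neighbor of 2)

Step 2: 2-coloring succeeded. No conflicts found.
  Set A (color 0): {1, 3, 5}
  Set B (color 1): {2, 4, 6}

The graph is bipartite with partition {1, 3, 5}, {2, 4, 6}.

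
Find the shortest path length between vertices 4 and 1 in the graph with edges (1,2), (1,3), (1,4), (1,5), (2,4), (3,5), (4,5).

Step 1: Build adjacency list:
  1: 2, 3, 4, 5
  2: 1, 4
  3: 1, 5
  4: 1, 2, 5
  5: 1, 3, 4

Step 2: BFS from vertex 4 to find shortest path to 1:
  vertex 1 reached at distance 1

Step 3: Shortest path: 4 -> 1
Path length: 1 edge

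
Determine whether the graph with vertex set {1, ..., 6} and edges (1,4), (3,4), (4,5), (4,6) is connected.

Step 1: Build adjacency list from edges:
  1: 4
  2: (none)
  3: 4
  4: 1, 3, 5, 6
  5: 4
  6: 4

Step 2: Run BFS/DFS from vertex 1:
  Visited: {1, 4, 3, 5, 6}
  Reached 5 of 6 vertices

Step 3: Only 5 of 6 vertices reached. Graph is disconnected.
Connected components: {1, 3, 4, 5, 6}, {2}
Answer: No, the graph is not connected (2 components).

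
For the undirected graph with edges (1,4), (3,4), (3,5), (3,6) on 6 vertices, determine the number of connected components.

Step 1: Build adjacency list from edges:
  1: 4
  2: (none)
  3: 4, 5, 6
  4: 1, 3
  5: 3
  6: 3

Step 2: Run BFS/DFS from vertex 1:
  Visited: {1, 4, 3, 5, 6}
  Reached 5 of 6 vertices

Step 3: Only 5 of 6 vertices reached. Graph is disconnected.
Connected components: {1, 3, 4, 5, 6}, {2}
Number of connected components: 2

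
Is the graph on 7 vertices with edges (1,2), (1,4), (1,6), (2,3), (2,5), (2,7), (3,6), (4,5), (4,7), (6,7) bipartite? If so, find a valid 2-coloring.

Step 1: Attempt 2-coloring using BFS:
  Start at vertex 1, assign color 0
  Color vertex 2 with color 1 (neighbor of 1)
  Color vertex 4 with color 1 (neighbor of 1)
  Color vertex 6 with color 1 (neighbor of 1)
  Color vertex 3 with color 0 (neighbor of 2)
  Color vertex 5 with color 0 (neighbor of 2)
  Color vertex 7 with color 0 (neighbor of 2)

Step 2: 2-coloring succeeded. No conflicts found.
  Set A (color 0): {1, 3, 5, 7}
  Set B (color 1): {2, 4, 6}

The graph is bipartite with partition {1, 3, 5, 7}, {2, 4, 6}.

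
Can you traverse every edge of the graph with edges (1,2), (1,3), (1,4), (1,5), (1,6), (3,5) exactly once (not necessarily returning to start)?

Step 1: Find the degree of each vertex:
  deg(1) = 5
  deg(2) = 1
  deg(3) = 2
  deg(4) = 1
  deg(5) = 2
  deg(6) = 1

Step 2: Count vertices with odd degree:
  Odd-degree vertices: 1, 2, 4, 6 (4 total)

Step 3: Apply Euler's theorem:
  - Eulerian circuit exists iff graph is connected and all vertices have even degree
  - Eulerian path exists iff graph is connected and has 0 or 2 odd-degree vertices

Graph has 4 odd-degree vertices (need 0 or 2).
Neither Eulerian path nor Eulerian circuit exists.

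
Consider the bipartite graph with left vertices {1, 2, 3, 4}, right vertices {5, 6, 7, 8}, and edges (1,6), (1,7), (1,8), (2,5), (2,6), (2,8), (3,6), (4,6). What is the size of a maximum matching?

Step 1: List the neighbors of each left vertex:
  1: 6, 7, 8
  2: 5, 6, 8
  3: 6
  4: 6

Step 2: Greedily match left vertices, then look for augmenting paths:
  Match 1 -- 7
  Match 2 -- 5
  Match 3 -- 6
  No augmenting path remains.

Step 3: Verify this is maximum:
  Matching has size 3. The vertex set {1, 2, 6} covers every edge and has size 3; any matching has at most one edge per cover vertex, so 3 is maximum (König's theorem).

Maximum matching: {(1,7), (2,5), (3,6)}
Size: 3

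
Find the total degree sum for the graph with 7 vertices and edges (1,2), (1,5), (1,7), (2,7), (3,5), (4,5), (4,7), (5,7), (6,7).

Step 1: Count edges incident to each vertex:
  deg(1) = 3 (neighbors: 2, 5, 7)
  deg(2) = 2 (neighbors: 1, 7)
  deg(3) = 1 (neighbors: 5)
  deg(4) = 2 (neighbors: 5, 7)
  deg(5) = 4 (neighbors: 1, 3, 4, 7)
  deg(6) = 1 (neighbors: 7)
  deg(7) = 5 (neighbors: 1, 2, 4, 5, 6)

Step 2: Sum all degrees:
  3 + 2 + 1 + 2 + 4 + 1 + 5 = 18

Verification: sum of degrees = 2 * |E| = 2 * 9 = 18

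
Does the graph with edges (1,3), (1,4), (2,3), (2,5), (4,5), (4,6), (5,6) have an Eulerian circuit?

Step 1: Find the degree of each vertex:
  deg(1) = 2
  deg(2) = 2
  deg(3) = 2
  deg(4) = 3
  deg(5) = 3
  deg(6) = 2

Step 2: Count vertices with odd degree:
  Odd-degree vertices: 4, 5 (2 total)

Step 3: Apply Euler's theorem:
  - Eulerian circuit exists iff graph is connected and all vertices have even degree
  - Eulerian path exists iff graph is connected and has 0 or 2 odd-degree vertices

Graph is connected with exactly 2 odd-degree vertices (4, 5).
Eulerian path exists (starting and ending at the odd-degree vertices), but no Eulerian circuit.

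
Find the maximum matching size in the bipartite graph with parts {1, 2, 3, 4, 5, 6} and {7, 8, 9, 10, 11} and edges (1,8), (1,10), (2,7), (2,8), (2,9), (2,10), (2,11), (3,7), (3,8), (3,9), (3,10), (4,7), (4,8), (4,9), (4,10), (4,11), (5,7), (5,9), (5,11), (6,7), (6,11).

Step 1: List the neighbors of each left vertex:
  1: 8, 10
  2: 7, 8, 9, 10, 11
  3: 7, 8, 9, 10
  4: 7, 8, 9, 10, 11
  5: 7, 9, 11
  6: 7, 11

Step 2: Greedily match left vertices, then look for augmenting paths:
  Match 1 -- 8
  Match 2 -- 7
  Match 3 -- 9
  Match 4 -- 10
  Match 5 -- 11
  No augmenting path remains.

Step 3: Verify this is maximum:
  Matching size 5 = min(|L|, |R|) = min(6, 5), which is an upper bound, so this matching is maximum.

Maximum matching: {(1,8), (2,7), (3,9), (4,10), (5,11)}
Size: 5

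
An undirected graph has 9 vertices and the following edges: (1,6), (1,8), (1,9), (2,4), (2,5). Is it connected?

Step 1: Build adjacency list from edges:
  1: 6, 8, 9
  2: 4, 5
  3: (none)
  4: 2
  5: 2
  6: 1
  7: (none)
  8: 1
  9: 1

Step 2: Run BFS/DFS from vertex 1:
  Visited: {1, 6, 8, 9}
  Reached 4 of 9 vertices

Step 3: Only 4 of 9 vertices reached. Graph is disconnected.
Connected components: {1, 6, 8, 9}, {2, 4, 5}, {3}, {7}
Answer: No, the graph is not connected (4 components).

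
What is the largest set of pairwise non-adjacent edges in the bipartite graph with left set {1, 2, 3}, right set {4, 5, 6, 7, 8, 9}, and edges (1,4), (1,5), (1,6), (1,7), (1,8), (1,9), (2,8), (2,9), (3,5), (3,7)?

Step 1: List the neighbors of each left vertex:
  1: 4, 5, 6, 7, 8, 9
  2: 8, 9
  3: 5, 7

Step 2: Greedily match left vertices, then look for augmenting paths:
  Match 1 -- 4
  Match 2 -- 8
  Match 3 -- 5
  No augmenting path remains.

Step 3: Verify this is maximum:
  Matching size 3 = min(|L|, |R|) = min(3, 6), which is an upper bound, so this matching is maximum.

Maximum matching: {(1,4), (2,8), (3,5)}
Size: 3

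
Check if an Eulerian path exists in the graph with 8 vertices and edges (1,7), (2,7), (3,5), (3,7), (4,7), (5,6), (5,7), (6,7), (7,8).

Step 1: Find the degree of each vertex:
  deg(1) = 1
  deg(2) = 1
  deg(3) = 2
  deg(4) = 1
  deg(5) = 3
  deg(6) = 2
  deg(7) = 7
  deg(8) = 1

Step 2: Count vertices with odd degree:
  Odd-degree vertices: 1, 2, 4, 5, 7, 8 (6 total)

Step 3: Apply Euler's theorem:
  - Eulerian circuit exists iff graph is connected and all vertices have even degree
  - Eulerian path exists iff graph is connected and has 0 or 2 odd-degree vertices

Graph has 6 odd-degree vertices (need 0 or 2).
Neither Eulerian path nor Eulerian circuit exists.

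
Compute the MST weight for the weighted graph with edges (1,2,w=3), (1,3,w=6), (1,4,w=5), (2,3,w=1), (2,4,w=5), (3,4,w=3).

Apply Kruskal's algorithm (sort edges by weight, add if no cycle):

Sorted edges by weight:
  (2,3) w=1
  (1,2) w=3
  (3,4) w=3
  (1,4) w=5
  (2,4) w=5
  (1,3) w=6

Add edge (2,3) w=1 -- no cycle. Running total: 1
Add edge (1,2) w=3 -- no cycle. Running total: 4
Add edge (3,4) w=3 -- no cycle. Running total: 7

MST edges: (2,3,w=1), (1,2,w=3), (3,4,w=3)
Total MST weight: 1 + 3 + 3 = 7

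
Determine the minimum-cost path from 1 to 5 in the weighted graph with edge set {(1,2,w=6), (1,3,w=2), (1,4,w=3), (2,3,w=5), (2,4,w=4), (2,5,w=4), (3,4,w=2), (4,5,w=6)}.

Step 1: Build adjacency list with weights:
  1: 2(w=6), 3(w=2), 4(w=3)
  2: 1(w=6), 3(w=5), 4(w=4), 5(w=4)
  3: 1(w=2), 2(w=5), 4(w=2)
  4: 1(w=3), 2(w=4), 3(w=2), 5(w=6)
  5: 2(w=4), 4(w=6)

Step 2: Apply Dijkstra's algorithm from vertex 1:
  Visit vertex 1 (distance=0)
    Update dist[2] = 6
    Update dist[3] = 2
    Update dist[4] = 3
  Visit vertex 3 (distance=2)
  Visit vertex 4 (distance=3)
    Update dist[5] = 9
  Visit vertex 2 (distance=6)
  Visit vertex 5 (distance=9)

Step 3: Shortest path: 1 -> 4 -> 5
Total weight: 3 + 6 = 9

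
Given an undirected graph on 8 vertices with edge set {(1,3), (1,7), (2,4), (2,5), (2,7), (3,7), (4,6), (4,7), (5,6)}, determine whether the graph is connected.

Step 1: Build adjacency list from edges:
  1: 3, 7
  2: 4, 5, 7
  3: 1, 7
  4: 2, 6, 7
  5: 2, 6
  6: 4, 5
  7: 1, 2, 3, 4
  8: (none)

Step 2: Run BFS/DFS from vertex 1:
  Visited: {1, 3, 7, 2, 4, 5, 6}
  Reached 7 of 8 vertices

Step 3: Only 7 of 8 vertices reached. Graph is disconnected.
Connected components: {1, 2, 3, 4, 5, 6, 7}, {8}
Answer: No, the graph is not connected (2 components).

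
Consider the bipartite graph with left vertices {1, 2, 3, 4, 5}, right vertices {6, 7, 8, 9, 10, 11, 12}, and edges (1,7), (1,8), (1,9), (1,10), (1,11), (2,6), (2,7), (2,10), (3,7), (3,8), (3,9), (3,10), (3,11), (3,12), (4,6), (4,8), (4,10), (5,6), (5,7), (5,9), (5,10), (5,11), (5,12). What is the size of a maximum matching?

Step 1: List the neighbors of each left vertex:
  1: 7, 8, 9, 10, 11
  2: 6, 7, 10
  3: 7, 8, 9, 10, 11, 12
  4: 6, 8, 10
  5: 6, 7, 9, 10, 11, 12

Step 2: Greedily match left vertices, then look for augmenting paths:
  Match 1 -- 7
  Match 2 -- 6
  Match 3 -- 8
  Match 4 -- 10
  Match 5 -- 9
  No augmenting path remains.

Step 3: Verify this is maximum:
  Matching size 5 = min(|L|, |R|) = min(5, 7), which is an upper bound, so this matching is maximum.

Maximum matching: {(1,7), (2,6), (3,8), (4,10), (5,9)}
Size: 5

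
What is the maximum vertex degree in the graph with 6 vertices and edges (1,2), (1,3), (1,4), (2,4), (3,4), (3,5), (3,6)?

Step 1: Count edges incident to each vertex:
  deg(1) = 3 (neighbors: 2, 3, 4)
  deg(2) = 2 (neighbors: 1, 4)
  deg(3) = 4 (neighbors: 1, 4, 5, 6)
  deg(4) = 3 (neighbors: 1, 2, 3)
  deg(5) = 1 (neighbors: 3)
  deg(6) = 1 (neighbors: 3)

Step 2: Find maximum:
  max(3, 2, 4, 3, 1, 1) = 4 (vertex 3)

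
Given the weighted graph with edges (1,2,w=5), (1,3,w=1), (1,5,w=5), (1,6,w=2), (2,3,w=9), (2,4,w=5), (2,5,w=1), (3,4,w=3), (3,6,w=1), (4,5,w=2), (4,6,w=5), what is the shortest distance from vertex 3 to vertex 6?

Step 1: Build adjacency list with weights:
  1: 2(w=5), 3(w=1), 5(w=5), 6(w=2)
  2: 1(w=5), 3(w=9), 4(w=5), 5(w=1)
  3: 1(w=1), 2(w=9), 4(w=3), 6(w=1)
  4: 2(w=5), 3(w=3), 5(w=2), 6(w=5)
  5: 1(w=5), 2(w=1), 4(w=2)
  6: 1(w=2), 3(w=1), 4(w=5)

Step 2: Apply Dijkstra's algorithm from vertex 3:
  Visit vertex 3 (distance=0)
    Update dist[1] = 1
    Update dist[2] = 9
    Update dist[4] = 3
    Update dist[6] = 1
  Visit vertex 1 (distance=1)
    Update dist[2] = 6
    Update dist[5] = 6
  Visit vertex 6 (distance=1)

Step 3: Shortest path: 3 -> 6
Total weight: 1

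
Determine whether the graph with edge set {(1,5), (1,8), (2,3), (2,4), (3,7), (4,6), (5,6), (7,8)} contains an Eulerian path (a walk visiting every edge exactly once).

Step 1: Find the degree of each vertex:
  deg(1) = 2
  deg(2) = 2
  deg(3) = 2
  deg(4) = 2
  deg(5) = 2
  deg(6) = 2
  deg(7) = 2
  deg(8) = 2

Step 2: Count vertices with odd degree:
  All vertices have even degree (0 odd-degree vertices)

Step 3: Apply Euler's theorem:
  - Eulerian circuit exists iff graph is connected and all vertices have even degree
  - Eulerian path exists iff graph is connected and has 0 or 2 odd-degree vertices

Graph is connected with 0 odd-degree vertices.
Both Eulerian circuit and Eulerian path exist.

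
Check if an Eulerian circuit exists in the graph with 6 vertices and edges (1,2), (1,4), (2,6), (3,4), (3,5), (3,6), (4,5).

Step 1: Find the degree of each vertex:
  deg(1) = 2
  deg(2) = 2
  deg(3) = 3
  deg(4) = 3
  deg(5) = 2
  deg(6) = 2

Step 2: Count vertices with odd degree:
  Odd-degree vertices: 3, 4 (2 total)

Step 3: Apply Euler's theorem:
  - Eulerian circuit exists iff graph is connected and all vertices have even degree
  - Eulerian path exists iff graph is connected and has 0 or 2 odd-degree vertices

Graph is connected with exactly 2 odd-degree vertices (3, 4).
Eulerian path exists (starting and ending at the odd-degree vertices), but no Eulerian circuit.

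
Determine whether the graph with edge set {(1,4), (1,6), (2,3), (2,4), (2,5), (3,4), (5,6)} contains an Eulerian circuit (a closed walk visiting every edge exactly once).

Step 1: Find the degree of each vertex:
  deg(1) = 2
  deg(2) = 3
  deg(3) = 2
  deg(4) = 3
  deg(5) = 2
  deg(6) = 2

Step 2: Count vertices with odd degree:
  Odd-degree vertices: 2, 4 (2 total)

Step 3: Apply Euler's theorem:
  - Eulerian circuit exists iff graph is connected and all vertices have even degree
  - Eulerian path exists iff graph is connected and has 0 or 2 odd-degree vertices

Graph is connected with exactly 2 odd-degree vertices (2, 4).
Eulerian path exists (starting and ending at the odd-degree vertices), but no Eulerian circuit.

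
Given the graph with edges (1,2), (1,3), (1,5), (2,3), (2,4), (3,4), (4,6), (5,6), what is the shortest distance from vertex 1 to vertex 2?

Step 1: Build adjacency list:
  1: 2, 3, 5
  2: 1, 3, 4
  3: 1, 2, 4
  4: 2, 3, 6
  5: 1, 6
  6: 4, 5

Step 2: BFS from vertex 1 to find shortest path to 2:
  vertex 2 reached at distance 1

Step 3: Shortest path: 1 -> 2
Path length: 1 edge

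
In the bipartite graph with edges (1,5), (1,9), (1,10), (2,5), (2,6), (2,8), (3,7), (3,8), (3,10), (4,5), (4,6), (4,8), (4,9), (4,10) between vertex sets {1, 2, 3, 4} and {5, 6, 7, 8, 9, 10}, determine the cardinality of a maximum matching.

Step 1: List the neighbors of each left vertex:
  1: 5, 9, 10
  2: 5, 6, 8
  3: 7, 8, 10
  4: 5, 6, 8, 9, 10

Step 2: Greedily match left vertices, then look for augmenting paths:
  Match 1 -- 5
  Match 2 -- 6
  Match 3 -- 7
  Match 4 -- 8
  No augmenting path remains.

Step 3: Verify this is maximum:
  Matching size 4 = min(|L|, |R|) = min(4, 6), which is an upper bound, so this matching is maximum.

Maximum matching: {(1,5), (2,6), (3,7), (4,8)}
Size: 4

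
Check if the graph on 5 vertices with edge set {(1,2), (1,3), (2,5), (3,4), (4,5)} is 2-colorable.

Step 1: Attempt 2-coloring using BFS:
  Start at vertex 1, assign color 0
  Color vertex 2 with color 1 (neighbor of 1)
  Color vertex 3 with color 1 (neighbor of 1)
  Color vertex 5 with color 0 (neighbor of 2)
  Color vertex 4 with color 0 (neighbor of 3)

Step 2: Conflict found! Vertices 5 and 4 are adjacent but have the same color.
This means the graph contains an odd cycle.

The graph is NOT bipartite.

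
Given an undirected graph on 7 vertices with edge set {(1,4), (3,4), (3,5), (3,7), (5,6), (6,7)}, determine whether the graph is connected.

Step 1: Build adjacency list from edges:
  1: 4
  2: (none)
  3: 4, 5, 7
  4: 1, 3
  5: 3, 6
  6: 5, 7
  7: 3, 6

Step 2: Run BFS/DFS from vertex 1:
  Visited: {1, 4, 3, 5, 7, 6}
  Reached 6 of 7 vertices

Step 3: Only 6 of 7 vertices reached. Graph is disconnected.
Connected components: {1, 3, 4, 5, 6, 7}, {2}
Answer: No, the graph is not connected (2 components).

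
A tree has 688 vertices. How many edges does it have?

A tree on n vertices always has exactly n - 1 edges.
For n = 688: edges = 688 - 1 = 687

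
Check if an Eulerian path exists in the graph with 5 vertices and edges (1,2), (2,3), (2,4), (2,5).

Step 1: Find the degree of each vertex:
  deg(1) = 1
  deg(2) = 4
  deg(3) = 1
  deg(4) = 1
  deg(5) = 1

Step 2: Count vertices with odd degree:
  Odd-degree vertices: 1, 3, 4, 5 (4 total)

Step 3: Apply Euler's theorem:
  - Eulerian circuit exists iff graph is connected and all vertices have even degree
  - Eulerian path exists iff graph is connected and has 0 or 2 odd-degree vertices

Graph has 4 odd-degree vertices (need 0 or 2).
Neither Eulerian path nor Eulerian circuit exists.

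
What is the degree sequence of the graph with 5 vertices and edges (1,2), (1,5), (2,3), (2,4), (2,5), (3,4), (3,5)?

Step 1: Count edges incident to each vertex:
  deg(1) = 2 (neighbors: 2, 5)
  deg(2) = 4 (neighbors: 1, 3, 4, 5)
  deg(3) = 3 (neighbors: 2, 4, 5)
  deg(4) = 2 (neighbors: 2, 3)
  deg(5) = 3 (neighbors: 1, 2, 3)

Step 2: Sort degrees in non-increasing order:
  Degrees: [2, 4, 3, 2, 3] -> sorted: [4, 3, 3, 2, 2]

Degree sequence: [4, 3, 3, 2, 2]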